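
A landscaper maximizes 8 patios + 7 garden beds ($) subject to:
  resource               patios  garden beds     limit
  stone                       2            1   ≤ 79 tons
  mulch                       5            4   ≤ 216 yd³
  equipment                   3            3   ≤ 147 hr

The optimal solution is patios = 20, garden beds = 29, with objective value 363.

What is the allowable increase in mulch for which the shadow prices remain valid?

10

Binding constraints: mulch, equipment. The basis is B = [[5,4],[3,3]] with det 3.
Per unit increase in mulch, x* moves by d = (1, -1).
The basis stays optimal until stone becomes binding; allowable increase = 10 yd³.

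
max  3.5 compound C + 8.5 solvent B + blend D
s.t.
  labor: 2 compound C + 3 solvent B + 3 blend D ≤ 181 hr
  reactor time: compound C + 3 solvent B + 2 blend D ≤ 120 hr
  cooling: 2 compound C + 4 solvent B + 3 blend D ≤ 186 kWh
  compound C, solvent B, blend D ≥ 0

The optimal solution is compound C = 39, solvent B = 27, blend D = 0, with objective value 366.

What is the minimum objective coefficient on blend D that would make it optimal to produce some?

6

At the optimum: labor uses 159 of 181 (slack = 22); reactor time uses 120 of 120 (binding); cooling uses 186 of 186 (binding).
By complementary slackness, y = 0 for the non-binding constraint.
Dual feasibility on the basic columns requires 1·y_reactor time + 2·y_cooling = 3.5, 3·y_reactor time + 4·y_cooling = 8.5.
→ y_reactor time = 1.5 and y_cooling = 1.
blend D enters the basis when its profit ≥ yᵀa₃ = 1.5·2 + 1·3 = 6.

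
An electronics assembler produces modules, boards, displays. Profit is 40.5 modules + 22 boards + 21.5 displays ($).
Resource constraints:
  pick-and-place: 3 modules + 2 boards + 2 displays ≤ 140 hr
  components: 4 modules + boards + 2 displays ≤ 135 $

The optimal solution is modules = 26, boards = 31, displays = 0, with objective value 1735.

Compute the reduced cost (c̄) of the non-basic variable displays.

Both pick-and-place and components are binding at x*.
The binding rows give the dual system: 3·y_pick-and-place + 4·y_components = 40.5 and 2·y_pick-and-place + 1·y_components = 22.
This yields shadow prices y_pick-and-place = 9.5, y_components = 3.
Reduced cost of displays: c₃ − yᵀa₃ = 21.5 − (9.5·2 + 3·2) = 21.5 − 25 = -3.5.

-3.5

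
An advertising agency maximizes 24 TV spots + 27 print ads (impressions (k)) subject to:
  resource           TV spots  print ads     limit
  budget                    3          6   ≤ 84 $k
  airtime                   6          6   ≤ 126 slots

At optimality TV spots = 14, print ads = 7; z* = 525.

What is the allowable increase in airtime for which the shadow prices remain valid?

Binding constraints: budget, airtime. The basis is B = [[3,6],[6,6]] with det -18.
Per unit increase in airtime, x* moves by d = (0.3333, -0.1667).
The basis stays optimal until print ads reaches 0; allowable increase = 42 slots.

42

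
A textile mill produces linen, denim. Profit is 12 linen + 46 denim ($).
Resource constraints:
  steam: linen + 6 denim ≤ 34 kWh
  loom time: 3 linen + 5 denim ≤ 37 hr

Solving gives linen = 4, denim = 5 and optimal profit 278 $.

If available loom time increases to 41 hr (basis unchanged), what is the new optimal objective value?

Check each constraint at x*: steam 34/34 (tight); loom time 37/37 (tight).
Dual feasibility on the basic columns requires 1·y_steam + 3·y_loom time = 12, 6·y_steam + 5·y_loom time = 46.
This yields shadow prices y_steam = 6, y_loom time = 2.
Δz = y_loom time·Δb = 2 × (4) = 8, so new z* = 278 + 8 = 286.

286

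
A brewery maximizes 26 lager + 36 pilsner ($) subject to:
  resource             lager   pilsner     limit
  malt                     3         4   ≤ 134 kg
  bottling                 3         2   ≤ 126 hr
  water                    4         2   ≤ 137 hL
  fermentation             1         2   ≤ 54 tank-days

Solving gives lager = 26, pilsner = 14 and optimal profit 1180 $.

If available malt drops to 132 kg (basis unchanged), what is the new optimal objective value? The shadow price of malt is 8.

1164

Δb = -2, so new z* = 1180 + (8)·(-2) = 1180 − 16 = 1164.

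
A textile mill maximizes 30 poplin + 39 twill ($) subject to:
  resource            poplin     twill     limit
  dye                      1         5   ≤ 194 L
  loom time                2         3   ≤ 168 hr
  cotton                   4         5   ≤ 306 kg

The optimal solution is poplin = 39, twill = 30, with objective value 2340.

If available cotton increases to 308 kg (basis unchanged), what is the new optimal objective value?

2352

Binding: loom time and cotton. Non-binding: dye (5 unused).
Slack constraints have shadow price 0 (complementary slackness).
The binding rows give the dual system: 2·y_loom time + 4·y_cotton = 30 and 3·y_loom time + 5·y_cotton = 39.
→ y_loom time = 3 and y_cotton = 6.
Δz = y_cotton·Δb = 6 × (2) = 12, so new z* = 2340 + 12 = 2352.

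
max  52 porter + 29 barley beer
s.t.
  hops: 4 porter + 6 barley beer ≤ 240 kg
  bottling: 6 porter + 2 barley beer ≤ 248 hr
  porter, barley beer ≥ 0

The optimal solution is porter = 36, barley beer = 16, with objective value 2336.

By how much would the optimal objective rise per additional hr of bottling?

7

Check each constraint at x*: hops 240/240 (tight); bottling 248/248 (tight).
From A_Bᵀ y = c: 4·y_hops + 6·y_bottling = 52; 6·y_hops + 2·y_bottling = 29.
Solving: y_hops = 2.5, y_bottling = 7.
Shadow price of bottling = 7.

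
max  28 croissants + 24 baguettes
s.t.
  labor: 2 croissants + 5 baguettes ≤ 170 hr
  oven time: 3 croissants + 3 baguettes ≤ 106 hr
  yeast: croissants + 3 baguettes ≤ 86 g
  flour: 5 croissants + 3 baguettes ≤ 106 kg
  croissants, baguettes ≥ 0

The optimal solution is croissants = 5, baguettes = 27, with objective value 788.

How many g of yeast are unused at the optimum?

yeast used = 1·5 + 3·27 = 86; slack = 86 − 86 = 0.

0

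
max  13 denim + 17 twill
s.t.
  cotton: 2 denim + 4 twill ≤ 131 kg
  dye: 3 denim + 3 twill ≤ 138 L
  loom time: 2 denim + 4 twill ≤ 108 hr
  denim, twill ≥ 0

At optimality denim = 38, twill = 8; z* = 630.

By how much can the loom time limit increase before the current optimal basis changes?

Binding constraints: dye, loom time. The basis is B = [[3,3],[2,4]] with det 6.
Per unit increase in loom time, x* moves by d = (-0.5, 0.5).
The basis stays optimal until cotton becomes binding; allowable increase = 23 hr.

23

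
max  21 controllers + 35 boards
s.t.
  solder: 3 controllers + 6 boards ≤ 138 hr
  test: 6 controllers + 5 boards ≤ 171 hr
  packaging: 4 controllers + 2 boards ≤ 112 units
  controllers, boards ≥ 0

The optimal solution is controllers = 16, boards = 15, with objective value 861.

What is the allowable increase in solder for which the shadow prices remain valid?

67.2

Binding constraints: solder, test. The basis is B = [[3,6],[6,5]] with det -21.
Per unit increase in solder, x* moves by d = (-0.2381, 0.2857).
The basis stays optimal until controllers reaches 0; allowable increase = 67.2 hr.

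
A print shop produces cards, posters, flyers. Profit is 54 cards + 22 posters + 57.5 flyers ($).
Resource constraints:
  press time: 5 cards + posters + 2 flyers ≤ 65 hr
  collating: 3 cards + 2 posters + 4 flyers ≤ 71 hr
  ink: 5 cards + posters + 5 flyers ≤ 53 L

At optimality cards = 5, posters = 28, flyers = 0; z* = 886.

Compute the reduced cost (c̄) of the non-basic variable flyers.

-4.5

At the optimum: press time uses 53 of 65 (slack = 12); collating uses 71 of 71 (binding); ink uses 53 of 53 (binding).
Slack constraints have shadow price 0 (complementary slackness).
Dual feasibility on the basic columns requires 3·y_collating + 5·y_ink = 54, 2·y_collating + 1·y_ink = 22.
This yields shadow prices y_collating = 8, y_ink = 6.
Reduced cost of flyers: c₃ − yᵀa₃ = 57.5 − (8·4 + 6·5) = 57.5 − 62 = -4.5.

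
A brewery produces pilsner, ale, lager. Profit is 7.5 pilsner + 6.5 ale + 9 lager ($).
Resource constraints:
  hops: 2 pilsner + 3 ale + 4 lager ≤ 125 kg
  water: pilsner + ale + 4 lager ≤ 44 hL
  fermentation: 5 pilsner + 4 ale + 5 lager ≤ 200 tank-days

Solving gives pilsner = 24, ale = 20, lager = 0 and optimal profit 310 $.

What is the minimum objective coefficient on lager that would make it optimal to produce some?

15

Check each constraint at x*: hops 108/125 (slack 17); water 44/44 (tight); fermentation 200/200 (tight).
Since hops is not tight, its dual is 0.
The binding rows give the dual system: 1·y_water + 5·y_fermentation = 7.5 and 1·y_water + 4·y_fermentation = 6.5.
→ y_water = 2.5 and y_fermentation = 1.
lager enters the basis when its profit ≥ yᵀa₃ = 2.5·4 + 1·5 = 15.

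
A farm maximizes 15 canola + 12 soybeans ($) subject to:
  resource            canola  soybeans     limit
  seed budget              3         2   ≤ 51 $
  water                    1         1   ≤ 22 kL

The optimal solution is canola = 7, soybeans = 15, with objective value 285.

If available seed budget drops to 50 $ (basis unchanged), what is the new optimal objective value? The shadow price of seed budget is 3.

282

Δb = -1, so new z* = 285 + (3)·(-1) = 285 − 3 = 282.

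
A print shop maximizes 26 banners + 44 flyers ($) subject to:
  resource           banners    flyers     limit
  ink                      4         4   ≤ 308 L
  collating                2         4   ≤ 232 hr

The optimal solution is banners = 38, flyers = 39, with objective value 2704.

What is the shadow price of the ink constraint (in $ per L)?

Both ink and collating are binding at x*.
The binding rows give the dual system: 4·y_ink + 2·y_collating = 26 and 4·y_ink + 4·y_collating = 44.
→ y_ink = 2 and y_collating = 9.
Shadow price of ink = 2.

2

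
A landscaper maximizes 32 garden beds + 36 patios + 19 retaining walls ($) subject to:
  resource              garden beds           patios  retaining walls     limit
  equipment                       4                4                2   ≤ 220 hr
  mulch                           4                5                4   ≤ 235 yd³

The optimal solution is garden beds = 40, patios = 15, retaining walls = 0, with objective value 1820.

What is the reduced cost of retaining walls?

-5

Check each constraint at x*: equipment 220/220 (tight); mulch 235/235 (tight).
The binding rows give the dual system: 4·y_equipment + 4·y_mulch = 32 and 4·y_equipment + 5·y_mulch = 36.
This yields shadow prices y_equipment = 4, y_mulch = 4.
Reduced cost of retaining walls: c₃ − yᵀa₃ = 19 − (4·2 + 4·4) = 19 − 24 = -5.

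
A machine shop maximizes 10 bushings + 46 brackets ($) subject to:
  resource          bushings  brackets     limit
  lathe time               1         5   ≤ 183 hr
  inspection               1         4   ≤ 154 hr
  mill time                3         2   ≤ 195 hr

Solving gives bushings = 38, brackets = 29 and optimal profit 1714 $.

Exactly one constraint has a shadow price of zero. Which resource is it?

lathe time: 183/183 (binding)
inspection: 154/154 (binding)
mill time: 172/195 (slack 23)
By complementary slackness, a constraint with positive slack has shadow price 0 → mill time.

mill time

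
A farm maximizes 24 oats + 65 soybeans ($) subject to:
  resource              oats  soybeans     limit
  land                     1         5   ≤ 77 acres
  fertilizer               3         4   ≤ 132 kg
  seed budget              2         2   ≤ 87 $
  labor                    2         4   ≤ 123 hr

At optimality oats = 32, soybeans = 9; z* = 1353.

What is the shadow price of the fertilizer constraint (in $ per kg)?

Binding: land and fertilizer. Non-binding: seed budget (5 unused), labor (23 unused).
Since seed budget, labor are not tight, their duals are 0.
From A_Bᵀ y = c: 1·y_land + 3·y_fertilizer = 24; 5·y_land + 4·y_fertilizer = 65.
Solving: y_land = 9, y_fertilizer = 5.
Shadow price of fertilizer = 5.

5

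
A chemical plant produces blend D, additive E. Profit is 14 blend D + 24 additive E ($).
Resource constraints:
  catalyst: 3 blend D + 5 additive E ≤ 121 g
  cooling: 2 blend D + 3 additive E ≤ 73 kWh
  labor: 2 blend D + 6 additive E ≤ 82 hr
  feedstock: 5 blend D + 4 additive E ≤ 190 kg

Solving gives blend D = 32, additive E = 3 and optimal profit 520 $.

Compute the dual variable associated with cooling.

6

Binding: cooling and labor. Non-binding: catalyst (10 unused), feedstock (18 unused).
Since catalyst, feedstock are not tight, their duals are 0.
Dual feasibility on the basic columns requires 2·y_cooling + 2·y_labor = 14, 3·y_cooling + 6·y_labor = 24.
→ y_cooling = 6 and y_labor = 1.
Shadow price of cooling = 6.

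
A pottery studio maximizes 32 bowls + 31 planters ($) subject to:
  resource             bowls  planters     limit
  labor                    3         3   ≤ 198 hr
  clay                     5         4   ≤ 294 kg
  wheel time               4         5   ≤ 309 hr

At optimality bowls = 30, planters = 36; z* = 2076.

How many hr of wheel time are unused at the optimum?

wheel time used = 4·30 + 5·36 = 300; slack = 309 − 300 = 9.

9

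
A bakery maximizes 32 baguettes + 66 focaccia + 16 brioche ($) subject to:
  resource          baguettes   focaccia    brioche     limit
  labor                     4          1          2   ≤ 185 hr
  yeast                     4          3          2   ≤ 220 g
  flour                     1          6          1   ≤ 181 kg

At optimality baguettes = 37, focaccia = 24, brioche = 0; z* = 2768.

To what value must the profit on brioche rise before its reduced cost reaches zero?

20

Binding: yeast and flour. Non-binding: labor (13 unused).
Since labor is not tight, its dual is 0.
Dual feasibility on the basic columns requires 4·y_yeast + 1·y_flour = 32, 3·y_yeast + 6·y_flour = 66.
→ y_yeast = 6 and y_flour = 8.
brioche enters the basis when its profit ≥ yᵀa₃ = 6·2 + 8·1 = 20.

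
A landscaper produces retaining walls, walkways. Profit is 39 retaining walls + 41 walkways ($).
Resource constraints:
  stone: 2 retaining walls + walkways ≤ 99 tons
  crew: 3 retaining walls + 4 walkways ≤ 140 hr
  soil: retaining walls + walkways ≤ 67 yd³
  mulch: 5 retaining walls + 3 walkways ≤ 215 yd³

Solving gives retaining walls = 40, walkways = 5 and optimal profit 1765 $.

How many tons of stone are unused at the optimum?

stone used = 2·40 + 1·5 = 85; slack = 99 − 85 = 14.

14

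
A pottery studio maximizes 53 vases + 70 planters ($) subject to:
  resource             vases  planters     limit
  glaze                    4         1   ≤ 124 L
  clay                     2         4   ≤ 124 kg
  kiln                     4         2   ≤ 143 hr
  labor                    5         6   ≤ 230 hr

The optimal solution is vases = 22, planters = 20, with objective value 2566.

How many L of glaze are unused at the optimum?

16

glaze used = 4·22 + 1·20 = 108; slack = 124 − 108 = 16.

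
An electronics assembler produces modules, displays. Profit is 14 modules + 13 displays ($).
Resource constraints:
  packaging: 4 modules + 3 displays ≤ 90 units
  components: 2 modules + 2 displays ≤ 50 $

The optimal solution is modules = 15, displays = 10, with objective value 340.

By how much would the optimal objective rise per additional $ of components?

5

Check each constraint at x*: packaging 90/90 (tight); components 50/50 (tight).
From A_Bᵀ y = c: 4·y_packaging + 2·y_components = 14; 3·y_packaging + 2·y_components = 13.
This yields shadow prices y_packaging = 1, y_components = 5.
Shadow price of components = 5.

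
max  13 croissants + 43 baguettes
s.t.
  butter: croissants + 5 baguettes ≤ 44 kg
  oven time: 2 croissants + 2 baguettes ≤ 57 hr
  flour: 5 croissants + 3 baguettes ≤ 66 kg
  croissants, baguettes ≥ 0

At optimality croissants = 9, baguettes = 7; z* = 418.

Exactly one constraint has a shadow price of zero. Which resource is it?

butter: 44/44 (binding)
oven time: 32/57 (slack 25)
flour: 66/66 (binding)
By complementary slackness, a constraint with positive slack has shadow price 0 → oven time.

oven time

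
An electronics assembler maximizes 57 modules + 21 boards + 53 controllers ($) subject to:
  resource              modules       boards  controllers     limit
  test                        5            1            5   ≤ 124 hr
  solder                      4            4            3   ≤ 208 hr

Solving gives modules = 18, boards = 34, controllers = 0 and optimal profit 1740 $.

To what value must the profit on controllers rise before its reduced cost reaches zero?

Check each constraint at x*: test 124/124 (tight); solder 208/208 (tight).
From A_Bᵀ y = c: 5·y_test + 4·y_solder = 57; 1·y_test + 4·y_solder = 21.
Solving: y_test = 9, y_solder = 3.
controllers enters the basis when its profit ≥ yᵀa₃ = 9·5 + 3·3 = 54.

54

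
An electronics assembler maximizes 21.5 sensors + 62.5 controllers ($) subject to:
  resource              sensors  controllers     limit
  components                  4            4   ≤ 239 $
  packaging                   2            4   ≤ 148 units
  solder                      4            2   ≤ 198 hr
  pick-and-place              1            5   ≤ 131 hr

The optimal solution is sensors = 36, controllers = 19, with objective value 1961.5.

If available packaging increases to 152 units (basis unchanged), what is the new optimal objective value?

Check each constraint at x*: components 220/239 (slack 19); packaging 148/148 (tight); solder 182/198 (slack 16); pick-and-place 131/131 (tight).
By complementary slackness, y = 0 for the non-binding constraints.
The binding rows give the dual system: 2·y_packaging + 1·y_pick-and-place = 21.5 and 4·y_packaging + 5·y_pick-and-place = 62.5.
→ y_packaging = 7.5 and y_pick-and-place = 6.5.
Δz = y_packaging·Δb = 7.5 × (4) = 30, so new z* = 1961.5 + 30 = 1991.5.

1991.5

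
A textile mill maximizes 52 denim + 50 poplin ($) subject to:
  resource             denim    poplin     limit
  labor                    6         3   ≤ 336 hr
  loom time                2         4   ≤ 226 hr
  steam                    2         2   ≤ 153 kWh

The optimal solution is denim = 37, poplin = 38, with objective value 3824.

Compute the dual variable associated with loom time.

Check each constraint at x*: labor 336/336 (tight); loom time 226/226 (tight); steam 150/153 (slack 3).
Since steam is not tight, its dual is 0.
From A_Bᵀ y = c: 6·y_labor + 2·y_loom time = 52; 3·y_labor + 4·y_loom time = 50.
Solving: y_labor = 6, y_loom time = 8.
Shadow price of loom time = 8.

8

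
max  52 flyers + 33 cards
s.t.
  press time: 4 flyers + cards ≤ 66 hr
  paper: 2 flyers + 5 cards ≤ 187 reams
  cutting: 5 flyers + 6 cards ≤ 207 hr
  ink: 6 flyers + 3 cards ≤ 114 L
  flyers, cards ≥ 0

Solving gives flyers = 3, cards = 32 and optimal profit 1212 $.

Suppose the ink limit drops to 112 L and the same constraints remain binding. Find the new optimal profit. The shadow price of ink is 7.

Δb = -2, so new z* = 1212 + (7)·(-2) = 1212 − 14 = 1198.

1198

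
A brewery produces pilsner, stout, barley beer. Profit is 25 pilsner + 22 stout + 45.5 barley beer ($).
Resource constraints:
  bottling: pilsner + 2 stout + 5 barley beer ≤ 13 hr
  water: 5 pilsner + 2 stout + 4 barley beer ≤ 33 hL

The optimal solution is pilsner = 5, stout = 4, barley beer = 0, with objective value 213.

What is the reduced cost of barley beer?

Check each constraint at x*: bottling 13/13 (tight); water 33/33 (tight).
Dual feasibility on the basic columns requires 1·y_bottling + 5·y_water = 25, 2·y_bottling + 2·y_water = 22.
This yields shadow prices y_bottling = 7.5, y_water = 3.5.
Reduced cost of barley beer: c₃ − yᵀa₃ = 45.5 − (7.5·5 + 3.5·4) = 45.5 − 51.5 = -6.

-6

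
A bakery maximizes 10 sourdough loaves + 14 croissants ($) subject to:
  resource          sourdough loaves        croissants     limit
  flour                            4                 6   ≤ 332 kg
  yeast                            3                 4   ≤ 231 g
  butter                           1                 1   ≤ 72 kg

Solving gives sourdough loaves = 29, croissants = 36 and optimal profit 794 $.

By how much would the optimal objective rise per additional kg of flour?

At the optimum: flour uses 332 of 332 (binding); yeast uses 231 of 231 (binding); butter uses 65 of 72 (slack = 7).
Since butter is not tight, its dual is 0.
The binding rows give the dual system: 4·y_flour + 3·y_yeast = 10 and 6·y_flour + 4·y_yeast = 14.
Solving: y_flour = 1, y_yeast = 2.
Shadow price of flour = 1.

1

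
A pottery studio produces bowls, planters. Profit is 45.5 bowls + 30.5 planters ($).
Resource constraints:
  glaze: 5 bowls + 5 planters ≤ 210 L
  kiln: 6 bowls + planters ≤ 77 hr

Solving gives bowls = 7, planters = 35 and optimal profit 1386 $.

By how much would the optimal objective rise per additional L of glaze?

5.5

At the optimum: glaze uses 210 of 210 (binding); kiln uses 77 of 77 (binding).
Dual feasibility on the basic columns requires 5·y_glaze + 6·y_kiln = 45.5, 5·y_glaze + 1·y_kiln = 30.5.
→ y_glaze = 5.5 and y_kiln = 3.
Shadow price of glaze = 5.5.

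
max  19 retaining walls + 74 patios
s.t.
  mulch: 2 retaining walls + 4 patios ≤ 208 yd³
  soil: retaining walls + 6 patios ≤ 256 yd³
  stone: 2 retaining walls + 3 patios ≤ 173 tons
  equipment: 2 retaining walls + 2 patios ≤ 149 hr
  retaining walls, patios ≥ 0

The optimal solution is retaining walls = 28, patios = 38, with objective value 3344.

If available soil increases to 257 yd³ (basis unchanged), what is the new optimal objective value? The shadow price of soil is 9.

Δb = 1, so new z* = 3344 + (9)·(1) = 3344 + 9 = 3353.

3353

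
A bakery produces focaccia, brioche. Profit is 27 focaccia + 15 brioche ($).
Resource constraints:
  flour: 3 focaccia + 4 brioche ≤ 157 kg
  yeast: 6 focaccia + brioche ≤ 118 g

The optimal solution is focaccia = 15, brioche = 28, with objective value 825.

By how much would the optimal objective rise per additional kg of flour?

3

Both flour and yeast are binding at x*.
Dual feasibility on the basic columns requires 3·y_flour + 6·y_yeast = 27, 4·y_flour + 1·y_yeast = 15.
Solving: y_flour = 3, y_yeast = 3.
Shadow price of flour = 3.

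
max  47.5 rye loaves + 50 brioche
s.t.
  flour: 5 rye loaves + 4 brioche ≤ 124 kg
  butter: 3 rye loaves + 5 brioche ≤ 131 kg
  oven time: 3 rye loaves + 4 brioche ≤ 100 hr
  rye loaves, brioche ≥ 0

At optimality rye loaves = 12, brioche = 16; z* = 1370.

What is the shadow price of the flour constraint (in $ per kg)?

5

Binding: flour and oven time. Non-binding: butter (15 unused).
Slack constraints have shadow price 0 (complementary slackness).
From A_Bᵀ y = c: 5·y_flour + 3·y_oven time = 47.5; 4·y_flour + 4·y_oven time = 50.
This yields shadow prices y_flour = 5, y_oven time = 7.5.
Shadow price of flour = 5.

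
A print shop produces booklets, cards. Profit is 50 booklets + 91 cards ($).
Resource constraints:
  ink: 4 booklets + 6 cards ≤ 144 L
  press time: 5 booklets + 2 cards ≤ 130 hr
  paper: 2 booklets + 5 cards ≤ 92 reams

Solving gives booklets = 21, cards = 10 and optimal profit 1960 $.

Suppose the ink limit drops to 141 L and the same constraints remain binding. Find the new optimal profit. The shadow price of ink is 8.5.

1934.5

Δb = -3, so new z* = 1960 + (8.5)·(-3) = 1960 − 25.5 = 1934.5.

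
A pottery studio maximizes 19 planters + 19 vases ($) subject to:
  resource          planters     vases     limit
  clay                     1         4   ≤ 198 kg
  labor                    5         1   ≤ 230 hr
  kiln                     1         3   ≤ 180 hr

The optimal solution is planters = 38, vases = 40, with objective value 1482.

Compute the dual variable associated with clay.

Check each constraint at x*: clay 198/198 (tight); labor 230/230 (tight); kiln 158/180 (slack 22).
Since kiln is not tight, its dual is 0.
The binding rows give the dual system: 1·y_clay + 5·y_labor = 19 and 4·y_clay + 1·y_labor = 19.
→ y_clay = 4 and y_labor = 3.
Shadow price of clay = 4.

4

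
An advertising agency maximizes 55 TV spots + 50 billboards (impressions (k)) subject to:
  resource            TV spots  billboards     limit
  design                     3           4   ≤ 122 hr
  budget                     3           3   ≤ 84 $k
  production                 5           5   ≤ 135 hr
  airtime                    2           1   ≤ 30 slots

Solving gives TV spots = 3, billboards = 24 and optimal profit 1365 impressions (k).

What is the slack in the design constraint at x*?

design used = 3·3 + 4·24 = 105; slack = 122 − 105 = 17.

17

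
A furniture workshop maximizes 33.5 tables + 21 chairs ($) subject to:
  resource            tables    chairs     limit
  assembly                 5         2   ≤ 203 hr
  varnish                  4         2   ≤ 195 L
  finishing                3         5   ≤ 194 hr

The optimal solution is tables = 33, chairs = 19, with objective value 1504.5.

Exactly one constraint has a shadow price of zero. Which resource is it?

assembly: 203/203 (binding)
varnish: 170/195 (slack 25)
finishing: 194/194 (binding)
By complementary slackness, a constraint with positive slack has shadow price 0 → varnish.

varnish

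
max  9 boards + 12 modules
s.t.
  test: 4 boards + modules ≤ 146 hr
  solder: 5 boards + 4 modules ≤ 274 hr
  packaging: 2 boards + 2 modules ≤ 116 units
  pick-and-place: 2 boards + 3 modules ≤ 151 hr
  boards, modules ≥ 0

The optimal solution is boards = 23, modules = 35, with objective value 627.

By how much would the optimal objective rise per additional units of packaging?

1.5

Check each constraint at x*: test 127/146 (slack 19); solder 255/274 (slack 19); packaging 116/116 (tight); pick-and-place 151/151 (tight).
Since test, solder are not tight, their duals are 0.
The binding rows give the dual system: 2·y_packaging + 2·y_pick-and-place = 9 and 2·y_packaging + 3·y_pick-and-place = 12.
This yields shadow prices y_packaging = 1.5, y_pick-and-place = 3.
Shadow price of packaging = 1.5.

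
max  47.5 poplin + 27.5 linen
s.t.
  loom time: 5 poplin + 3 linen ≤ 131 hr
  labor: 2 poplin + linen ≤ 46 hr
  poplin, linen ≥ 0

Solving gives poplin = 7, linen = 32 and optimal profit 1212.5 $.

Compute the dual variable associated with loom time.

At the optimum: loom time uses 131 of 131 (binding); labor uses 46 of 46 (binding).
The binding rows give the dual system: 5·y_loom time + 2·y_labor = 47.5 and 3·y_loom time + 1·y_labor = 27.5.
This yields shadow prices y_loom time = 7.5, y_labor = 5.
Shadow price of loom time = 7.5.

7.5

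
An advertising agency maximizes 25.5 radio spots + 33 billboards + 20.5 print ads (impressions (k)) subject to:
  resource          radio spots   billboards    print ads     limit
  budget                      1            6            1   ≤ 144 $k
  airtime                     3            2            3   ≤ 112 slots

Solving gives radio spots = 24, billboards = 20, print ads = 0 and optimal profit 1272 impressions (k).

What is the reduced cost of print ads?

At the optimum: budget uses 144 of 144 (binding); airtime uses 112 of 112 (binding).
Dual feasibility on the basic columns requires 1·y_budget + 3·y_airtime = 25.5, 6·y_budget + 2·y_airtime = 33.
This yields shadow prices y_budget = 3, y_airtime = 7.5.
Reduced cost of print ads: c₃ − yᵀa₃ = 20.5 − (3·1 + 7.5·3) = 20.5 − 25.5 = -5.

-5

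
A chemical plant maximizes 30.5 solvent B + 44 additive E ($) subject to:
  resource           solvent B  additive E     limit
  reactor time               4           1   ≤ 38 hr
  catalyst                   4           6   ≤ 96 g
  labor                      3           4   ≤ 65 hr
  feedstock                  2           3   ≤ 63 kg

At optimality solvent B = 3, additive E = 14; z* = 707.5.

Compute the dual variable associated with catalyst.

Binding: catalyst and labor. Non-binding: reactor time (12 unused), feedstock (15 unused).
Since reactor time, feedstock are not tight, their duals are 0.
Dual feasibility on the basic columns requires 4·y_catalyst + 3·y_labor = 30.5, 6·y_catalyst + 4·y_labor = 44.
Solving: y_catalyst = 5, y_labor = 3.5.
Shadow price of catalyst = 5.

5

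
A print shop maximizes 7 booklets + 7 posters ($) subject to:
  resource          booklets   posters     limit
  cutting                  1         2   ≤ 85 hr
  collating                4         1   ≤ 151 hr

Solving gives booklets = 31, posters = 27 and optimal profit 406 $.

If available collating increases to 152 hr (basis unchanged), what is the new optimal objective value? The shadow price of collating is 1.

407

Δb = 1, so new z* = 406 + (1)·(1) = 406 + 1 = 407.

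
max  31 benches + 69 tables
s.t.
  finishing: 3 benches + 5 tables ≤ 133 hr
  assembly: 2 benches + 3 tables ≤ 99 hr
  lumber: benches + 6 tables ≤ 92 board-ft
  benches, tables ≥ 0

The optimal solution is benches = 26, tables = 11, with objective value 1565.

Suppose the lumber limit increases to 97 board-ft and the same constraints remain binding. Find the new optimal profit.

1585

At the optimum: finishing uses 133 of 133 (binding); assembly uses 85 of 99 (slack = 14); lumber uses 92 of 92 (binding).
Since assembly is not tight, its dual is 0.
From A_Bᵀ y = c: 3·y_finishing + 1·y_lumber = 31; 5·y_finishing + 6·y_lumber = 69.
This yields shadow prices y_finishing = 9, y_lumber = 4.
Δz = y_lumber·Δb = 4 × (5) = 20, so new z* = 1565 + 20 = 1585.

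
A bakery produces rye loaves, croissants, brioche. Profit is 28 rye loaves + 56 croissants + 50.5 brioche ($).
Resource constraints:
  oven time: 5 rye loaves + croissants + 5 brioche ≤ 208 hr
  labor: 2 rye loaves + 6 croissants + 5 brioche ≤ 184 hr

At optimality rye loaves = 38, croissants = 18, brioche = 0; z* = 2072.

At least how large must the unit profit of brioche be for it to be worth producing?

At the optimum: oven time uses 208 of 208 (binding); labor uses 184 of 184 (binding).
Dual feasibility on the basic columns requires 5·y_oven time + 2·y_labor = 28, 1·y_oven time + 6·y_labor = 56.
Solving: y_oven time = 2, y_labor = 9.
brioche enters the basis when its profit ≥ yᵀa₃ = 2·5 + 9·5 = 55.

55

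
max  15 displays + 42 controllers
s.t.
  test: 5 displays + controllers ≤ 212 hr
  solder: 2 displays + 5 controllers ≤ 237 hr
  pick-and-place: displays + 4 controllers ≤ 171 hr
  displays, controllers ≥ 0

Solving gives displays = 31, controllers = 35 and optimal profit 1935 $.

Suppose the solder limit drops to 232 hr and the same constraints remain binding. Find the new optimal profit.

Binding: solder and pick-and-place. Non-binding: test (22 unused).
Slack constraints have shadow price 0 (complementary slackness).
From A_Bᵀ y = c: 2·y_solder + 1·y_pick-and-place = 15; 5·y_solder + 4·y_pick-and-place = 42.
This yields shadow prices y_solder = 6, y_pick-and-place = 3.
Δz = y_solder·Δb = 6 × (-5) = -30, so new z* = 1935 − 30 = 1905.

1905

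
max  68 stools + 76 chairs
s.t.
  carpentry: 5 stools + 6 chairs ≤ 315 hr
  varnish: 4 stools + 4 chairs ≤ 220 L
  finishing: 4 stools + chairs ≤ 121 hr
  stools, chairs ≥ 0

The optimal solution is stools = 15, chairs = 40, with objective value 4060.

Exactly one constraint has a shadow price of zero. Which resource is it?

carpentry: 315/315 (binding)
varnish: 220/220 (binding)
finishing: 100/121 (slack 21)
By complementary slackness, a constraint with positive slack has shadow price 0 → finishing.

finishing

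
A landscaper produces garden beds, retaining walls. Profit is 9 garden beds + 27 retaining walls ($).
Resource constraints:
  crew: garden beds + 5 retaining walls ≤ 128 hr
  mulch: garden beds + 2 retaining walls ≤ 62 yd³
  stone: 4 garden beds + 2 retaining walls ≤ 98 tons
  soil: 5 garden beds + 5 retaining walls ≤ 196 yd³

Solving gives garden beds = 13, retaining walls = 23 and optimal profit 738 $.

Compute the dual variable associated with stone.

1

At the optimum: crew uses 128 of 128 (binding); mulch uses 59 of 62 (slack = 3); stone uses 98 of 98 (binding); soil uses 180 of 196 (slack = 16).
Slack constraints have shadow price 0 (complementary slackness).
Dual feasibility on the basic columns requires 1·y_crew + 4·y_stone = 9, 5·y_crew + 2·y_stone = 27.
Solving: y_crew = 5, y_stone = 1.
Shadow price of stone = 1.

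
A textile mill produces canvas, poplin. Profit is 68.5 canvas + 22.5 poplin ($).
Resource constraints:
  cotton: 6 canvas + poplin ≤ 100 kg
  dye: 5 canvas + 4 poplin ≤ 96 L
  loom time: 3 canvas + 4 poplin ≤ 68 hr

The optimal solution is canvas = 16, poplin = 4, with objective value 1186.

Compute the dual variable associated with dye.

3.5

At the optimum: cotton uses 100 of 100 (binding); dye uses 96 of 96 (binding); loom time uses 64 of 68 (slack = 4).
By complementary slackness, y = 0 for the non-binding constraint.
Dual feasibility on the basic columns requires 6·y_cotton + 5·y_dye = 68.5, 1·y_cotton + 4·y_dye = 22.5.
This yields shadow prices y_cotton = 8.5, y_dye = 3.5.
Shadow price of dye = 3.5.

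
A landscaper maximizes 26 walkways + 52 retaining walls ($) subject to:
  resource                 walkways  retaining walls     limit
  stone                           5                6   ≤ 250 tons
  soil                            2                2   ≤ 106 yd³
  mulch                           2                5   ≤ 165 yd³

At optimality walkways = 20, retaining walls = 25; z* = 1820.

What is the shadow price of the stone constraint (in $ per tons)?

Binding: stone and mulch. Non-binding: soil (16 unused).
By complementary slackness, y = 0 for the non-binding constraint.
The binding rows give the dual system: 5·y_stone + 2·y_mulch = 26 and 6·y_stone + 5·y_mulch = 52.
→ y_stone = 2 and y_mulch = 8.
Shadow price of stone = 2.

2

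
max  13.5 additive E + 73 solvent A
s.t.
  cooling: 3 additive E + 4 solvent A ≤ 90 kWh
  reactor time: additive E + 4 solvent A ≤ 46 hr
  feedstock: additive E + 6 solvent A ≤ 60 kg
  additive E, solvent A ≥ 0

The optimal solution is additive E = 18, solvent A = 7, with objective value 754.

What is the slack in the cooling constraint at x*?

cooling used = 3·18 + 4·7 = 82; slack = 90 − 82 = 8.

8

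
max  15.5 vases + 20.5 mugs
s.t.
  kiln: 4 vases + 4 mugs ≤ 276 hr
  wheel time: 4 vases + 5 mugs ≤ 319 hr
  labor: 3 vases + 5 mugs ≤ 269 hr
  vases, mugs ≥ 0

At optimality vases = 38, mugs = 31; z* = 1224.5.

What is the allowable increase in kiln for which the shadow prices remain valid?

Binding constraints: kiln, labor. The basis is B = [[4,4],[3,5]] with det 8.
Per unit increase in kiln, x* moves by d = (0.625, -0.375).
The basis stays optimal until wheel time becomes binding; allowable increase = 19.2 hr.

19.2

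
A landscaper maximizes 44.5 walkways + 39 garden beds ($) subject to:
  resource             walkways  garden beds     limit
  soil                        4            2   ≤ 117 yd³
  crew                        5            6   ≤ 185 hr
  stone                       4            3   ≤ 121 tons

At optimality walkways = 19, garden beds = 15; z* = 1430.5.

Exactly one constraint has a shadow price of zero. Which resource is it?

soil: 106/117 (slack 11)
crew: 185/185 (binding)
stone: 121/121 (binding)
By complementary slackness, a constraint with positive slack has shadow price 0 → soil.

soil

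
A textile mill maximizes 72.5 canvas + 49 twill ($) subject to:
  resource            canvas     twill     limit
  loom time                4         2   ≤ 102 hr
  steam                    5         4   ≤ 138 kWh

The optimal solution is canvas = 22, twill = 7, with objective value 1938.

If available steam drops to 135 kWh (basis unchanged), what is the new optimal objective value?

1912.5

Both loom time and steam are binding at x*.
From A_Bᵀ y = c: 4·y_loom time + 5·y_steam = 72.5; 2·y_loom time + 4·y_steam = 49.
Solving: y_loom time = 7.5, y_steam = 8.5.
Δz = y_steam·Δb = 8.5 × (-3) = -25.5, so new z* = 1938 − 25.5 = 1912.5.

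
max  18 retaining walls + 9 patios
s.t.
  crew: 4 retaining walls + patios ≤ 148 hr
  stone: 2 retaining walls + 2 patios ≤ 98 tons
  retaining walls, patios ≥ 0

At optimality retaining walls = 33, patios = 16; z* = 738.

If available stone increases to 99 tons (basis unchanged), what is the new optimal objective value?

741

At the optimum: crew uses 148 of 148 (binding); stone uses 98 of 98 (binding).
The binding rows give the dual system: 4·y_crew + 2·y_stone = 18 and 1·y_crew + 2·y_stone = 9.
→ y_crew = 3 and y_stone = 3.
Δz = y_stone·Δb = 3 × (1) = 3, so new z* = 738 + 3 = 741.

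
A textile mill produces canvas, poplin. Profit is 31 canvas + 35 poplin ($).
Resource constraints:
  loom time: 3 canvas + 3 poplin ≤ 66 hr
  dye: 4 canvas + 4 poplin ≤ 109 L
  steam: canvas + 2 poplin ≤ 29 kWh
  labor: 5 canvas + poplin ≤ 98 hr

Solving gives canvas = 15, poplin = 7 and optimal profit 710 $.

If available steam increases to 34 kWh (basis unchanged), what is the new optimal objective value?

730

Binding: loom time and steam. Non-binding: dye (21 unused), labor (16 unused).
Since dye, labor are not tight, their duals are 0.
From A_Bᵀ y = c: 3·y_loom time + 1·y_steam = 31; 3·y_loom time + 2·y_steam = 35.
This yields shadow prices y_loom time = 9, y_steam = 4.
Δz = y_steam·Δb = 4 × (5) = 20, so new z* = 710 + 20 = 730.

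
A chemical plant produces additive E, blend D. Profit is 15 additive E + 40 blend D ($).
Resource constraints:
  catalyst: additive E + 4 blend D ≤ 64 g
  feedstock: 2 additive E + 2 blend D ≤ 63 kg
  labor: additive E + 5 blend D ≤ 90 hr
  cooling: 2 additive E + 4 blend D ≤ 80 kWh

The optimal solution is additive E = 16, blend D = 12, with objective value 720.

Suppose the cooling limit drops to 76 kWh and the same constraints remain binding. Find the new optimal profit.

Check each constraint at x*: catalyst 64/64 (tight); feedstock 56/63 (slack 7); labor 76/90 (slack 14); cooling 80/80 (tight).
By complementary slackness, y = 0 for the non-binding constraints.
The binding rows give the dual system: 1·y_catalyst + 2·y_cooling = 15 and 4·y_catalyst + 4·y_cooling = 40.
→ y_catalyst = 5 and y_cooling = 5.
Δz = y_cooling·Δb = 5 × (-4) = -20, so new z* = 720 − 20 = 700.

700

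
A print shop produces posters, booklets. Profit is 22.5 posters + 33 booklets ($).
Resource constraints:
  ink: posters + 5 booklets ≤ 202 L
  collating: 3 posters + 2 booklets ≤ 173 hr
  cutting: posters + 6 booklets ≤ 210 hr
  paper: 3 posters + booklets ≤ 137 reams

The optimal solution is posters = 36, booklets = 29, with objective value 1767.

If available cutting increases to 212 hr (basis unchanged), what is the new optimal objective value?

1776

Check each constraint at x*: ink 181/202 (slack 21); collating 166/173 (slack 7); cutting 210/210 (tight); paper 137/137 (tight).
Slack constraints have shadow price 0 (complementary slackness).
Dual feasibility on the basic columns requires 1·y_cutting + 3·y_paper = 22.5, 6·y_cutting + 1·y_paper = 33.
→ y_cutting = 4.5 and y_paper = 6.
Δz = y_cutting·Δb = 4.5 × (2) = 9, so new z* = 1767 + 9 = 1776.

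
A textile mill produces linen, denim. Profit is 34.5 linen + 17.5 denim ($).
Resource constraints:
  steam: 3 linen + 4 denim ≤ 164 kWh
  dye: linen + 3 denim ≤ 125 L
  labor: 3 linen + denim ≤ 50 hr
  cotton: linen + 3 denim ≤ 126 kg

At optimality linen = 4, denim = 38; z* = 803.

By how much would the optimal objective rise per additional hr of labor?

Check each constraint at x*: steam 164/164 (tight); dye 118/125 (slack 7); labor 50/50 (tight); cotton 118/126 (slack 8).
Since dye, cotton are not tight, their duals are 0.
From A_Bᵀ y = c: 3·y_steam + 3·y_labor = 34.5; 4·y_steam + 1·y_labor = 17.5.
→ y_steam = 2 and y_labor = 9.5.
Shadow price of labor = 9.5.

9.5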